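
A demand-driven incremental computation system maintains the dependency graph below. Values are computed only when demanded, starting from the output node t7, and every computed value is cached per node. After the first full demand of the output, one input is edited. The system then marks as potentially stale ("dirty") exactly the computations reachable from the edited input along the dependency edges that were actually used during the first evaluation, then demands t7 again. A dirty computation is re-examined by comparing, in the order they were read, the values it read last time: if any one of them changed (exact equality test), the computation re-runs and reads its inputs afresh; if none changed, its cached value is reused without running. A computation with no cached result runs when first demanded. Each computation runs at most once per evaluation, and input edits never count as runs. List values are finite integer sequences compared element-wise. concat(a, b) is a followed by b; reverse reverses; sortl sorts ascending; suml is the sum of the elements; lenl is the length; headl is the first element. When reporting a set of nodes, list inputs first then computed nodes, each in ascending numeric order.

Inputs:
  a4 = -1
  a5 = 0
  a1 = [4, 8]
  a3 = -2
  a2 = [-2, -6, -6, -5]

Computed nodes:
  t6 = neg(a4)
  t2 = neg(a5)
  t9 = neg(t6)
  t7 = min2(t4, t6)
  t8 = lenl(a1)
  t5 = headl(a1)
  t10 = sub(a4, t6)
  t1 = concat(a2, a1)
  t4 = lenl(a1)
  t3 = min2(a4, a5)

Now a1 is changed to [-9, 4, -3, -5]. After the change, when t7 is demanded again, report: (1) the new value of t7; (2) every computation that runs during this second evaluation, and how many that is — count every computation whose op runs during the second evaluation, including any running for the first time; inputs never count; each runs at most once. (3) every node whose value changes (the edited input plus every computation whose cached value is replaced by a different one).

First evaluation (everything demanded from the output):
  t4 = lenl([4, 8]) = 2
  t6 = neg(-1) = 1
  t7 = min2(2, 1) = 1

Propagation after the edit:
  t4: runs — a1 [4, 8]->[-9, 4, -3, -5]; result 4.
  t7: runs — t4 2->4; result 1 (same value as before).

New value of t7: 1.
Computations that run: t4, t7 — 2 in total.
Values that change: a1, t4.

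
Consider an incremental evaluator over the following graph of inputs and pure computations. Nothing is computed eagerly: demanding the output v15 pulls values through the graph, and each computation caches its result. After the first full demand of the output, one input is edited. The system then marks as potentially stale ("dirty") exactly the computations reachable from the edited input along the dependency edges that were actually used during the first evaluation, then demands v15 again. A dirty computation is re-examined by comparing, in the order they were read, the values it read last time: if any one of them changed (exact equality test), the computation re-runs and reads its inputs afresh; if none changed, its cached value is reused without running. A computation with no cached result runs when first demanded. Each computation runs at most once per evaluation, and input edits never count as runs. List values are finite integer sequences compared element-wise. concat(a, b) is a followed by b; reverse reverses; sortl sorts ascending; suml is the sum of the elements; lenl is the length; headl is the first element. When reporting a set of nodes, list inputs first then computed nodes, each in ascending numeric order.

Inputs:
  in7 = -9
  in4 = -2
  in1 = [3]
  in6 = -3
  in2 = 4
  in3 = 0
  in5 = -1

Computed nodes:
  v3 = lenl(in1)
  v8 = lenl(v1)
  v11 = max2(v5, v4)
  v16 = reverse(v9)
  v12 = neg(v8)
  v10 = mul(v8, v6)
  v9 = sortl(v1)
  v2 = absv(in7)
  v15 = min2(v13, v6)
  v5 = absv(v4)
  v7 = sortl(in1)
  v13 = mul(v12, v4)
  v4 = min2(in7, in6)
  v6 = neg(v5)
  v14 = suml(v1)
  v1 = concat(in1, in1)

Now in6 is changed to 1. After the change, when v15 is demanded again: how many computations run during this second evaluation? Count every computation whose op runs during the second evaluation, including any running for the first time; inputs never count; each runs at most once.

Run set: v4 (1 run).
The important point: v4 recomputes to an identical value, and the output ends up unchanged.

Initial pass — values computed on the first demand:
  v1 = concat([3], [3]) = [3, 3]
  v4 = min2(-9, -3) = -9
  v5 = absv(-9) = 9
  v6 = neg(9) = -9
  v8 = lenl([3, 3]) = 2
  v12 = neg(2) = -2
  v13 = mul(-2, -9) = 18
  v15 = min2(18, -9) = -9

Second demand — change propagation:
  v4: re-runs because in6 -3->1; new result -9 (unchanged).
  v5: re-examined; everything it read last time is the same (v4 unchanged) — cache 9 kept, no run.
  v6: re-examined; everything it read last time is the same (v5 unchanged) — cache -9 kept, no run.
  v13: re-examined; everything it read last time is the same (v12 unchanged, v4 unchanged) — cache 18 kept, no run.
  v15: re-examined; everything it read last time is the same (v13 unchanged, v6 unchanged) — cache -9 kept, no run.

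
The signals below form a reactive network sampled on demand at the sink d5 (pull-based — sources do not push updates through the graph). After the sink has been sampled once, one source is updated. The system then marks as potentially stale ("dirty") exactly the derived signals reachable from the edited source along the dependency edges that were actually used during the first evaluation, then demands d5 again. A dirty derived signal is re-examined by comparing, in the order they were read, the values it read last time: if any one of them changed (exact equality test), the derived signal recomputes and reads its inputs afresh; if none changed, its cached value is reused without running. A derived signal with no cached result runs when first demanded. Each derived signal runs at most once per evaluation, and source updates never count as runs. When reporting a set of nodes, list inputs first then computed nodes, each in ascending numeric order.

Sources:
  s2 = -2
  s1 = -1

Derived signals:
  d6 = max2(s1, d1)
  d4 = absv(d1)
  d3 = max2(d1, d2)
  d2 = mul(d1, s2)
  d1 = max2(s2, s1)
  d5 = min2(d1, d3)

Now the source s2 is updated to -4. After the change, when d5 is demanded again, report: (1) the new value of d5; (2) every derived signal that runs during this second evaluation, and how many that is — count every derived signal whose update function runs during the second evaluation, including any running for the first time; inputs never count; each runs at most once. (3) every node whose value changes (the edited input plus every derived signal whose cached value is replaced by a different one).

Initial pass — values computed on the first demand:
  d1 = max2(-2, -1) = -1
  d2 = mul(-1, -2) = 2
  d3 = max2(-1, 2) = 2
  d5 = min2(-1, 2) = -1

Second demand — change propagation:
  d1: re-runs because s2 -2->-4; new result -1 (unchanged).
  d2: re-runs because s2 -2->-4; new result 4.
  d3: re-runs because d2 2->4; new result 4.
  d5: re-runs because d3 2->4; new result -1 (unchanged).

d5 now evaluates to -1.
Run set: d1, d2, d3, d5 (4 run).
Changed values: s2, d2, d3.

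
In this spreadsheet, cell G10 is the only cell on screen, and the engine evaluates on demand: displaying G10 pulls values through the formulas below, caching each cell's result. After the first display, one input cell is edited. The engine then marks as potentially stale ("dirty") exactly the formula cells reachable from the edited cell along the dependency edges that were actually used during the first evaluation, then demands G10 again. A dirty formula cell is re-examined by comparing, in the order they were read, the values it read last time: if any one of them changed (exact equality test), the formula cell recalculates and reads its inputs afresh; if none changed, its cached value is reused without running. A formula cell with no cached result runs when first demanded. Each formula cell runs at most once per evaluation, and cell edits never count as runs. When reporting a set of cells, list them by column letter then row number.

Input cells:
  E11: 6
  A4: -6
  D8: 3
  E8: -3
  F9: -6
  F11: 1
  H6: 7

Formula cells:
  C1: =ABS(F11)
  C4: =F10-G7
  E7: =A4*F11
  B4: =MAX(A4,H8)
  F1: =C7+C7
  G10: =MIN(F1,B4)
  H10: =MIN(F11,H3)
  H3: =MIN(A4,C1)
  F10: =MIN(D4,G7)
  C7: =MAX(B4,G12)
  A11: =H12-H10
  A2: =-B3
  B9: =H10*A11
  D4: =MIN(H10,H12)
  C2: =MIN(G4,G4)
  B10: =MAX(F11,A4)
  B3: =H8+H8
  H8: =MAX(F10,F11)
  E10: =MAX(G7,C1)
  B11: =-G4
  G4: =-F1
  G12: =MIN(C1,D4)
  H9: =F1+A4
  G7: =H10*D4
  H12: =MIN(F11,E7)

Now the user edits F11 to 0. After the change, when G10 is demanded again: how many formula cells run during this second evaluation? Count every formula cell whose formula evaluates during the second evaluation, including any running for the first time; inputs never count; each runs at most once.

Run set: B4, C1, C7, D4, E7, F1, G10, G12, H3, H8, H10, H12 (12 run).
The important point: at G7 every value read last time is unchanged, so the dirty flag clears without a run.

Initial pass — values computed on the first demand:
  C1 = ABS(1) = 1
  E7 = -6 * 1 = -6
  H3 = MIN(-6, 1) = -6
  H10 = MIN(1, -6) = -6
  H12 = MIN(1, -6) = -6
  D4 = MIN(-6, -6) = -6
  G7 = -6 * -6 = 36
  F10 = MIN(-6, 36) = -6
  G12 = MIN(1, -6) = -6
  H8 = MAX(-6, 1) = 1
  B4 = MAX(-6, 1) = 1
  C7 = MAX(1, -6) = 1
  F1 = 1 + 1 = 2
  G10 = MIN(2, 1) = 1

Second demand — change propagation:
  C1: re-runs because F11 1->0; new result 0.
  E7: re-runs because F11 1->0; new result 0.
  H3: re-runs because C1 1->0; new result -6 (unchanged).
  H10: re-runs because F11 1->0; new result -6 (unchanged).
  H12: re-runs because F11 1->0; E7 -6->0; new result 0.
  D4: re-runs because H12 -6->0; new result -6 (unchanged).
  G7: re-examined; everything it read last time is the same (H10 unchanged, D4 unchanged) — cache 36 kept, no run.
  F10: re-examined; everything it read last time is the same (D4 unchanged, G7 unchanged) — cache -6 kept, no run.
  G12: re-runs because C1 1->0; new result -6 (unchanged).
  H8: re-runs because F11 1->0; new result 0.
  B4: re-runs because H8 1->0; new result 0.
  C7: re-runs because B4 1->0; new result 0.
  F1: re-runs because C7 1->0; C7 1->0; new result 0.
  G10: re-runs because F1 2->0; B4 1->0; new result 0.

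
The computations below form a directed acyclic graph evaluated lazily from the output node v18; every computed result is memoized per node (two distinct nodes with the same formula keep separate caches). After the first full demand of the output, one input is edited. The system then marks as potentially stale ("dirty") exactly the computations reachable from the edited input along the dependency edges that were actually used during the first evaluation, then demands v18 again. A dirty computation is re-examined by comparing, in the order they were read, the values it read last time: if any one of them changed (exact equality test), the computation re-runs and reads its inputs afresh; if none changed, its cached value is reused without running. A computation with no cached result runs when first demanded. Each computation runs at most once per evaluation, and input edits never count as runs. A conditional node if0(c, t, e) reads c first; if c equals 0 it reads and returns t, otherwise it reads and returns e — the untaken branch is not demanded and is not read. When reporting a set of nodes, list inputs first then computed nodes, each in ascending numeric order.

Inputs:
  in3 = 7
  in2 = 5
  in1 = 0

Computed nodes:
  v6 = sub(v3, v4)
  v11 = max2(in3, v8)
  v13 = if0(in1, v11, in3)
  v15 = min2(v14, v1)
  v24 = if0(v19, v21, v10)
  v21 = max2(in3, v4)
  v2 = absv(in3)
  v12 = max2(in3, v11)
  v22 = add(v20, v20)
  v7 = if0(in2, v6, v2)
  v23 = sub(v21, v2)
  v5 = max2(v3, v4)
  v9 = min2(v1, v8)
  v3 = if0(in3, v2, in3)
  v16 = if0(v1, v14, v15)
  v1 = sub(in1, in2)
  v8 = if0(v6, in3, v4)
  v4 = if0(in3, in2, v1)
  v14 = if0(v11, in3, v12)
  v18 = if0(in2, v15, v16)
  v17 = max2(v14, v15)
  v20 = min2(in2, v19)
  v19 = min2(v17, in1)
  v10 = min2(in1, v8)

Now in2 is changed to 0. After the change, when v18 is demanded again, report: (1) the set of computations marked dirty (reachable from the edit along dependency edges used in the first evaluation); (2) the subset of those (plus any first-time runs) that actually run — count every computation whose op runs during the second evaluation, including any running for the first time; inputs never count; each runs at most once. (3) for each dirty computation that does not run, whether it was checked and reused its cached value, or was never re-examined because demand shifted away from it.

First demand of the output computes:
  v1 = sub(0, 5) = -5
  v3 = if0(in3=7 -> else branch in3) = 7
  v4 = if0(in3=7 -> else branch v1) = -5
  v6 = sub(7, -5) = 12
  v8 = if0(v6=12 -> else branch v4) = -5
  v11 = max2(7, -5) = 7
  v12 = max2(7, 7) = 7
  v14 = if0(v11=7 -> else branch v12) = 7
  v15 = min2(7, -5) = -5
  v16 = if0(v1=-5 -> else branch v15) = -5
  v18 = if0(in2=5 -> else branch v16) = -5

After the edit, cleaning proceeds:
  v1: a read changed (in2 5->0) — executes, giving 0.
  v4: a read changed (v1 -5->0) — executes, giving 0.
  v6: a read changed (v4 -5->0) — executes, giving 7.
  v8: a read changed (v6 12->7; v4 -5->0) — executes, giving 0.
  v11: a read changed (v8 -5->0) — executes, giving 7 — identical to its old value.
  v12: dirty, but its reads are unchanged (in3 unchanged, v11 unchanged); cached 7 stands.
  v14: dirty, but its reads are unchanged (v11 unchanged, v12 unchanged); cached 7 stands.
  v15: a read changed (v1 -5->0) — executes, giving 0.
  v16: stays stale; no demand reaches it after the flip.
  v18: a read changed (in2 5->0) — executes, giving 0.

Note the branch switch — demand abandons v16, which is never re-examined.

The edit dirties: v1, v4, v6, v8, v11, v12, v14, v15, v16, v18.
7 computations run: v1, v4, v6, v8, v11, v15, v18.
Cache hits after checking: v12, v14.
Unvisited dirty nodes (no longer demanded): v16.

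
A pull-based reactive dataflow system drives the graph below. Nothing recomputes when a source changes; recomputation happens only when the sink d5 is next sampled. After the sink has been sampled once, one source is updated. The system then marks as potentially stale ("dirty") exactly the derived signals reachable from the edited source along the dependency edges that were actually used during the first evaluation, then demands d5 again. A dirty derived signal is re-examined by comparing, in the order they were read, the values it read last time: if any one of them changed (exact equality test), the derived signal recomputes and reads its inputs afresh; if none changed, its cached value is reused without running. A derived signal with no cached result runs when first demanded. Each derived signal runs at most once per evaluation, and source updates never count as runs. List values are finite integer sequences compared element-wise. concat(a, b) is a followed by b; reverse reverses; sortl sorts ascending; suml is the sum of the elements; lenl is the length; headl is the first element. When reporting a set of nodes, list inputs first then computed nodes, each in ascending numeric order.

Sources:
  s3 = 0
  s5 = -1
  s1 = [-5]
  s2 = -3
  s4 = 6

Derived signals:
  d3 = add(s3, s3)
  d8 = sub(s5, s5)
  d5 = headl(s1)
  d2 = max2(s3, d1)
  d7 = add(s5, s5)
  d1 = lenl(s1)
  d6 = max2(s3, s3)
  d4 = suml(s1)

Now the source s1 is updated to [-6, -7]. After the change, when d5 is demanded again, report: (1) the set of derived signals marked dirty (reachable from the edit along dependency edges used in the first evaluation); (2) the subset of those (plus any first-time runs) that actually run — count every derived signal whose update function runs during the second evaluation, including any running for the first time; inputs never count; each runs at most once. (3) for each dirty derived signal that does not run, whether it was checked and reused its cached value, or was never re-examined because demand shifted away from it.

Marked dirty: d5.
Derived signals that run: d5 — 1 in total.
Every dirty derived signal ran.

First evaluation (everything demanded from the output):
  d5 = headl([-5]) = -5

Propagation after the edit:
  d5: runs — s1 [-5]->[-6, -7]; result -6.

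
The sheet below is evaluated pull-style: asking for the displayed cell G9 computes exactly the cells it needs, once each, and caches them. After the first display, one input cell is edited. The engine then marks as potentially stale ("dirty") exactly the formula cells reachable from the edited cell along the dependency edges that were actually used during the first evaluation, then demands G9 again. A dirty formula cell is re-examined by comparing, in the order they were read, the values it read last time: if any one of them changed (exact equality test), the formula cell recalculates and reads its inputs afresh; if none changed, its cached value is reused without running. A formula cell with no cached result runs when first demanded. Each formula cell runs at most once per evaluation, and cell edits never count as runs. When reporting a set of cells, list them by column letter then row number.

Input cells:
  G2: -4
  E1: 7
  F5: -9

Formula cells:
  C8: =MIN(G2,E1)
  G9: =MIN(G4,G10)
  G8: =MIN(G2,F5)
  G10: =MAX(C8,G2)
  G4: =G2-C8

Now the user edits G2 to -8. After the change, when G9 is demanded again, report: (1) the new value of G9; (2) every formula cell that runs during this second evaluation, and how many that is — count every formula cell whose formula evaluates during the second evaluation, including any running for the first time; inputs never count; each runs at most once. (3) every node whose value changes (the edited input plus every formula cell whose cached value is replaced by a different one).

Demanding G9 again yields -8.
4 formula cells run: C8, G4, G9, G10.
The nodes whose values change: C8, G2, G9, G10.

First demand of the output computes:
  C8 = MIN(-4, 7) = -4
  G4 = -4 - -4 = 0
  G10 = MAX(-4, -4) = -4
  G9 = MIN(0, -4) = -4

After the edit, cleaning proceeds:
  C8: a read changed (G2 -4->-8) — executes, giving -8.
  G4: a read changed (G2 -4->-8; C8 -4->-8) — executes, giving 0 — identical to its old value.
  G10: a read changed (C8 -4->-8; G2 -4->-8) — executes, giving -8.
  G9: a read changed (G10 -4->-8) — executes, giving -8.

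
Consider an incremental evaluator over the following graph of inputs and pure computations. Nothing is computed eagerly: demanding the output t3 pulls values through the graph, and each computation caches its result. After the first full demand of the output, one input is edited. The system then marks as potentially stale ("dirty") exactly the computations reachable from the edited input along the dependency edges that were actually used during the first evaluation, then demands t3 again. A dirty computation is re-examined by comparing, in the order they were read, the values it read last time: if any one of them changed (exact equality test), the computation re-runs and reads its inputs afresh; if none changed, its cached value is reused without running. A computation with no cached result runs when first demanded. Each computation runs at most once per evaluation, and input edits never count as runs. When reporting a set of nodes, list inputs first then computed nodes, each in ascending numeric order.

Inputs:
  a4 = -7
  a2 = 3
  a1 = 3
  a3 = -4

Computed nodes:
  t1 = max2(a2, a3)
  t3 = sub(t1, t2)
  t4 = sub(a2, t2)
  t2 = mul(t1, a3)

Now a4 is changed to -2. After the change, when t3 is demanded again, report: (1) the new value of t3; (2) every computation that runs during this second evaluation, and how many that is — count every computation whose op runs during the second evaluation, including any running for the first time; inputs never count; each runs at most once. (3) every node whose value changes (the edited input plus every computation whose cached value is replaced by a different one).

Initial pass — values computed on the first demand:
  t1 = max2(3, -4) = 3
  t2 = mul(3, -4) = -12
  t3 = sub(3, -12) = 15

Second demand — change propagation:
  no demanded computation ever read a4, so the edit dirties nothing and nothing runs.

The important point: nothing the output needs ever reads a4, so the edit is invisible to it.

t3 now evaluates to 15.
Run set: none (0 run).
Changed values: a4.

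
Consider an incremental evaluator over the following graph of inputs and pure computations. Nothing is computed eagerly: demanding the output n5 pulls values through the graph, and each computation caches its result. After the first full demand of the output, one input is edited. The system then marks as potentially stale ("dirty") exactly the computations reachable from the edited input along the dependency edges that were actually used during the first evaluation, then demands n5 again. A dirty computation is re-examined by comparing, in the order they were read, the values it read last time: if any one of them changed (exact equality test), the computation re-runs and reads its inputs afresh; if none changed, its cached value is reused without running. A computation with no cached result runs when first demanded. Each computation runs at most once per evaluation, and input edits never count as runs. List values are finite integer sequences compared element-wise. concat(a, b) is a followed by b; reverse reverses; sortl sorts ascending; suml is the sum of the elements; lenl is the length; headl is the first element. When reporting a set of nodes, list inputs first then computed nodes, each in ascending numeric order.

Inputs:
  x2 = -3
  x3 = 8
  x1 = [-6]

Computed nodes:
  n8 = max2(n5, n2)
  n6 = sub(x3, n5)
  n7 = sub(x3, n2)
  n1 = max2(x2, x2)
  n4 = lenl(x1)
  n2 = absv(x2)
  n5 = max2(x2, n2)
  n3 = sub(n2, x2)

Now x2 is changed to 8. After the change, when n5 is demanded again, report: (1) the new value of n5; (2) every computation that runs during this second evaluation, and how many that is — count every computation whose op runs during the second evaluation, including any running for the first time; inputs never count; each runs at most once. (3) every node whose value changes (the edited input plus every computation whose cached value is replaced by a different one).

Initial pass — values computed on the first demand:
  n2 = absv(-3) = 3
  n5 = max2(-3, 3) = 3

Second demand — change propagation:
  n2: re-runs because x2 -3->8; new result 8.
  n5: re-runs because x2 -3->8; n2 3->8; new result 8.

n5 now evaluates to 8.
Run set: n2, n5 (2 run).
Changed values: x2, n2, n5.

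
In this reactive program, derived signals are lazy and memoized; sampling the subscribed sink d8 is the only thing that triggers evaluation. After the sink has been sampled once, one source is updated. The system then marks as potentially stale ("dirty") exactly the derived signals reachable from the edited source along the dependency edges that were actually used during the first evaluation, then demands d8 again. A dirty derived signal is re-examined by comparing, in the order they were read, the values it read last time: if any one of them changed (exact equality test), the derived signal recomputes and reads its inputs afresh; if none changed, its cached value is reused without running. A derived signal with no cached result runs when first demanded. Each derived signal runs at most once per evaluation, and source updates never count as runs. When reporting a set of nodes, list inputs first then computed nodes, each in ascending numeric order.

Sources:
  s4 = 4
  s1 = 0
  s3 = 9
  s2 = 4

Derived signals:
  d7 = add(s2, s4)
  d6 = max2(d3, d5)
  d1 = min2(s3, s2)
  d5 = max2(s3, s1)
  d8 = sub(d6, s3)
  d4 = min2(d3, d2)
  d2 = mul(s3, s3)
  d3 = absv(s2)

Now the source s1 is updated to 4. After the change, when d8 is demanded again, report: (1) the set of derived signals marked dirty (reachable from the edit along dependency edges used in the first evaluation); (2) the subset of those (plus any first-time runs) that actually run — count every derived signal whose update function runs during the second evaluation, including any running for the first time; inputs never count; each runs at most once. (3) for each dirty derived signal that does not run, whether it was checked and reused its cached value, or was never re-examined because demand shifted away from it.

The edit dirties: d5, d6, d8.
1 derived signals run: d5.
Cache hits after checking: d6, d8.
Note the absorption at d5: it re-runs yet its value is the same, leaving the output's value untouched.

First demand of the output computes:
  d3 = absv(4) = 4
  d5 = max2(9, 0) = 9
  d6 = max2(4, 9) = 9
  d8 = sub(9, 9) = 0

After the edit, cleaning proceeds:
  d5: a read changed (s1 0->4) — executes, giving 9 — identical to its old value.
  d6: dirty, but its reads are unchanged (d3 unchanged, d5 unchanged); cached 9 stands.
  d8: dirty, but its reads are unchanged (d6 unchanged, s3 unchanged); cached 0 stands.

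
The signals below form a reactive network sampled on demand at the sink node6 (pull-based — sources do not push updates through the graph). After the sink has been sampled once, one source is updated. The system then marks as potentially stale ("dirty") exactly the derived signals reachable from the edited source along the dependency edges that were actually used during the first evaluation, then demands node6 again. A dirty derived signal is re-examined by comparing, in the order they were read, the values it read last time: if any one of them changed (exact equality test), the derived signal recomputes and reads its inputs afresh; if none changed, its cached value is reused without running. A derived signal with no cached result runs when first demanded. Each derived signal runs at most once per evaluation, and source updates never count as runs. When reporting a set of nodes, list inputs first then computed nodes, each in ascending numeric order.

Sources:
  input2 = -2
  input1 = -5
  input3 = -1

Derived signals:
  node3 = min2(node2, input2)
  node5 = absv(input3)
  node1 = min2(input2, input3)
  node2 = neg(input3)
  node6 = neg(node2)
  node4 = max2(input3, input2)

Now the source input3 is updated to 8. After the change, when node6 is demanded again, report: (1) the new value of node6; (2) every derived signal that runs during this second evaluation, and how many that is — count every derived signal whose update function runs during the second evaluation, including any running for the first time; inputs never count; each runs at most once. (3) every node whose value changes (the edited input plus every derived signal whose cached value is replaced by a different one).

node6 now evaluates to 8.
Run set: node2, node6 (2 run).
Changed values: input3, node2, node6.

Initial pass — values computed on the first demand:
  node2 = neg(-1) = 1
  node6 = neg(1) = -1

Second demand — change propagation:
  node2: re-runs because input3 -1->8; new result -8.
  node6: re-runs because node2 1->-8; new result 8.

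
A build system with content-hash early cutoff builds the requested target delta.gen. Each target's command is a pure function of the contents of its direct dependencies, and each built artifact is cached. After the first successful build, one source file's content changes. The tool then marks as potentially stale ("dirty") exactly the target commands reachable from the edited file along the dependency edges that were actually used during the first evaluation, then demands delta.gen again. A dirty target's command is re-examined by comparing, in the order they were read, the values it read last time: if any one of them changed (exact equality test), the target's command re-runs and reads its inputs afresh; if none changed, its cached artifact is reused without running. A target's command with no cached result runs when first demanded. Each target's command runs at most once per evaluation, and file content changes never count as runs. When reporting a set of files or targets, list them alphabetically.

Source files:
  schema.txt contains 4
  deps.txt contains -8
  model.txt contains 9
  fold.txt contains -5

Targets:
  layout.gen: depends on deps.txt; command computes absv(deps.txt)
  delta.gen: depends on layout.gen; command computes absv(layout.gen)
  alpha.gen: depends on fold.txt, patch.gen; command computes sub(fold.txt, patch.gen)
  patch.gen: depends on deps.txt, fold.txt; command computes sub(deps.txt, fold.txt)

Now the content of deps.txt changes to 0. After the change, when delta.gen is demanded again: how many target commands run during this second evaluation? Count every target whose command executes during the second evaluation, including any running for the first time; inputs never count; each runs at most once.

Target commands that run: delta.gen, layout.gen — 2 in total.

First evaluation (everything demanded from the output):
  layout.gen = absv(-8) = 8
  delta.gen = absv(8) = 8

Propagation after the edit:
  layout.gen: runs — deps.txt -8->0; result 0.
  delta.gen: runs — layout.gen 8->0; result 0.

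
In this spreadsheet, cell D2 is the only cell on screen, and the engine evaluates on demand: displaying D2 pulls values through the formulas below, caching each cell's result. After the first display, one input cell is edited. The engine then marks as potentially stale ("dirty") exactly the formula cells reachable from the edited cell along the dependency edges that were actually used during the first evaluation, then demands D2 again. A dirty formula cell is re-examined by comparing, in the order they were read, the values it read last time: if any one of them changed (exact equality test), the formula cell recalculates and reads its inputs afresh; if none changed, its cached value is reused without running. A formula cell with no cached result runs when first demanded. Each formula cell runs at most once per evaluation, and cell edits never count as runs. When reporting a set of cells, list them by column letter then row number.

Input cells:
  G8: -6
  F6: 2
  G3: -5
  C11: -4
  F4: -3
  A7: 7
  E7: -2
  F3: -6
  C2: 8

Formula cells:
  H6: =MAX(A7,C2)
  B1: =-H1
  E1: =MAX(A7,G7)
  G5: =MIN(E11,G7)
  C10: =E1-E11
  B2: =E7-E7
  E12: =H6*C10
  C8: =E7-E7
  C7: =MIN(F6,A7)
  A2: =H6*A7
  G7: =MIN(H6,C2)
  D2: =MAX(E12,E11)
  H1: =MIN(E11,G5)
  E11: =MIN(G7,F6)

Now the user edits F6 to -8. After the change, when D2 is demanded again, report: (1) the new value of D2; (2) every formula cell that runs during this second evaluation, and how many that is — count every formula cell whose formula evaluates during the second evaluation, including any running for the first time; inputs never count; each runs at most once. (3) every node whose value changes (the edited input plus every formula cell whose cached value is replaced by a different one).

Initial pass — values computed on the first demand:
  H6 = MAX(7, 8) = 8
  G7 = MIN(8, 8) = 8
  E1 = MAX(7, 8) = 8
  E11 = MIN(8, 2) = 2
  C10 = 8 - 2 = 6
  E12 = 8 * 6 = 48
  D2 = MAX(48, 2) = 48

Second demand — change propagation:
  E11: re-runs because F6 2->-8; new result -8.
  C10: re-runs because E11 2->-8; new result 16.
  E12: re-runs because C10 6->16; new result 128.
  D2: re-runs because E12 48->128; E11 2->-8; new result 128.

D2 now evaluates to 128.
Run set: C10, D2, E11, E12 (4 run).
Changed values: C10, D2, E11, E12, F6.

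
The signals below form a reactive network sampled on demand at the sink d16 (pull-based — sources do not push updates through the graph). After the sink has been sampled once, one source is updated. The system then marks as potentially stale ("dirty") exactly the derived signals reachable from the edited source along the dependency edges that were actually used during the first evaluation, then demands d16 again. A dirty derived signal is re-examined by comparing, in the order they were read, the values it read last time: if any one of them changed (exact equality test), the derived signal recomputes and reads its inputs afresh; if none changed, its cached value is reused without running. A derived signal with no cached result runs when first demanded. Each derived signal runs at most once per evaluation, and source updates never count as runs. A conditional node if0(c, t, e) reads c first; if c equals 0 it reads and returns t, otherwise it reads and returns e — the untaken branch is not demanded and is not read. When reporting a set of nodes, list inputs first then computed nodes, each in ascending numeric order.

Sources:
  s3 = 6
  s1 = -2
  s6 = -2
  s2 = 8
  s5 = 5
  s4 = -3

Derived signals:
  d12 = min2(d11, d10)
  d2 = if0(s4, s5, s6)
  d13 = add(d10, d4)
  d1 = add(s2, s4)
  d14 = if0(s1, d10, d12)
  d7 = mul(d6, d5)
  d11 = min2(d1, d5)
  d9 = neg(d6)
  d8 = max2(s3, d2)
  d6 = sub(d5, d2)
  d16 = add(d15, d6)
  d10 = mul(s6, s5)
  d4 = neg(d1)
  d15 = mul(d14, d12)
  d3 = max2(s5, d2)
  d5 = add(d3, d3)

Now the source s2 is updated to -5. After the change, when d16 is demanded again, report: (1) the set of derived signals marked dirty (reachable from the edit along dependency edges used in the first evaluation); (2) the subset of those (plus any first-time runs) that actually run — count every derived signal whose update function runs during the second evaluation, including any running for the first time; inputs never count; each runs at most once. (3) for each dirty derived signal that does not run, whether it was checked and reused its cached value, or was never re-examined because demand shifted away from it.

Dirty set: d1, d11, d12, d14, d15, d16.
Run set: d1, d11, d12 (3 run).
Re-examined without running (cache reused): d14, d15, d16.
The important point: d12 recomputes to an identical value, and the output ends up unchanged.

Initial pass — values computed on the first demand:
  d1 = add(8, -3) = 5
  d2 = if0(s4=-3 -> else branch s6) = -2
  d3 = max2(5, -2) = 5
  d5 = add(5, 5) = 10
  d6 = sub(10, -2) = 12
  d10 = mul(-2, 5) = -10
  d11 = min2(5, 10) = 5
  d12 = min2(5, -10) = -10
  d14 = if0(s1=-2 -> else branch d12) = -10
  d15 = mul(-10, -10) = 100
  d16 = add(100, 12) = 112

Second demand — change propagation:
  d1: re-runs because s2 8->-5; new result -8.
  d11: re-runs because d1 5->-8; new result -8.
  d12: re-runs because d11 5->-8; new result -10 (unchanged).
  d14: re-examined; everything it read last time is the same (s1 unchanged, d12 unchanged) — cache -10 kept, no run.
  d15: re-examined; everything it read last time is the same (d14 unchanged, d12 unchanged) — cache 100 kept, no run.
  d16: re-examined; everything it read last time is the same (d15 unchanged, d6 unchanged) — cache 112 kept, no run.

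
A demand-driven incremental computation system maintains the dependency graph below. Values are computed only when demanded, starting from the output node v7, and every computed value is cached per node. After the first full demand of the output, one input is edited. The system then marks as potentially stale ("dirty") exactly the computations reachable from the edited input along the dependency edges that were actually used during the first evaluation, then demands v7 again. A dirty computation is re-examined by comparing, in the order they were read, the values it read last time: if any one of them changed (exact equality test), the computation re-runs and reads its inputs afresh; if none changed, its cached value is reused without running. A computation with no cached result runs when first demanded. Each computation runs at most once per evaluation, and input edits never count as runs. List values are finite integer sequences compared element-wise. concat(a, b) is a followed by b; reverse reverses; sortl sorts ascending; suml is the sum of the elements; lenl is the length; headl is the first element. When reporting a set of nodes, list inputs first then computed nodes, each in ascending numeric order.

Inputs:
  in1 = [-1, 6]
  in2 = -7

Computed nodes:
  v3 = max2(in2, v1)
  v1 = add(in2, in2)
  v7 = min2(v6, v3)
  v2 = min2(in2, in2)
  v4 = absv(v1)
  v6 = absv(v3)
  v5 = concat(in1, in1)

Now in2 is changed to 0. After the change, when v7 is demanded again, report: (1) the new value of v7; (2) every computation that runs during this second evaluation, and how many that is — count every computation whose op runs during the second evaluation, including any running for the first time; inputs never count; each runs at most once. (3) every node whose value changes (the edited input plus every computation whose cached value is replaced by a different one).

New value of v7: 0.
Computations that run: v1, v3, v6, v7 — 4 in total.
Values that change: in2, v1, v3, v6, v7.

First evaluation (everything demanded from the output):
  v1 = add(-7, -7) = -14
  v3 = max2(-7, -14) = -7
  v6 = absv(-7) = 7
  v7 = min2(7, -7) = -7

Propagation after the edit:
  v1: runs — in2 -7->0; in2 -7->0; result 0.
  v3: runs — in2 -7->0; v1 -14->0; result 0.
  v6: runs — v3 -7->0; result 0.
  v7: runs — v6 7->0; v3 -7->0; result 0.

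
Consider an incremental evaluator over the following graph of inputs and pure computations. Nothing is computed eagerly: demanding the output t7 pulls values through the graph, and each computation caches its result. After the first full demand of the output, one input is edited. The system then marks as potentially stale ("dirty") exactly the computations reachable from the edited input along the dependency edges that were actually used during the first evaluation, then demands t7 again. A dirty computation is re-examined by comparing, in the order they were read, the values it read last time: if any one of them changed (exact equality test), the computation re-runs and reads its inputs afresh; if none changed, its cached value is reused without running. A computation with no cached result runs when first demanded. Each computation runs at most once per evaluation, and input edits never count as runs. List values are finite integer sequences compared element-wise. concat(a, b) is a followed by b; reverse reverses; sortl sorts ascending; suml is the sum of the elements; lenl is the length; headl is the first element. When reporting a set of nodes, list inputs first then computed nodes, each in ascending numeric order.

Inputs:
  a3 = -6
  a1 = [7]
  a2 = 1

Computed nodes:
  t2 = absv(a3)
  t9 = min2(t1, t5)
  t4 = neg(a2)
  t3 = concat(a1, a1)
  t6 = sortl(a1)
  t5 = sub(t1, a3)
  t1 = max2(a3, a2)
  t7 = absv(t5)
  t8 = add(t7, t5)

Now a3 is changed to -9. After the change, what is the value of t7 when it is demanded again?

Initial pass — values computed on the first demand:
  t1 = max2(-6, 1) = 1
  t5 = sub(1, -6) = 7
  t7 = absv(7) = 7

Second demand — change propagation:
  t1: re-runs because a3 -6->-9; new result 1 (unchanged).
  t5: re-runs because a3 -6->-9; new result 10.
  t7: re-runs because t5 7->10; new result 10.

t7 now evaluates to 10.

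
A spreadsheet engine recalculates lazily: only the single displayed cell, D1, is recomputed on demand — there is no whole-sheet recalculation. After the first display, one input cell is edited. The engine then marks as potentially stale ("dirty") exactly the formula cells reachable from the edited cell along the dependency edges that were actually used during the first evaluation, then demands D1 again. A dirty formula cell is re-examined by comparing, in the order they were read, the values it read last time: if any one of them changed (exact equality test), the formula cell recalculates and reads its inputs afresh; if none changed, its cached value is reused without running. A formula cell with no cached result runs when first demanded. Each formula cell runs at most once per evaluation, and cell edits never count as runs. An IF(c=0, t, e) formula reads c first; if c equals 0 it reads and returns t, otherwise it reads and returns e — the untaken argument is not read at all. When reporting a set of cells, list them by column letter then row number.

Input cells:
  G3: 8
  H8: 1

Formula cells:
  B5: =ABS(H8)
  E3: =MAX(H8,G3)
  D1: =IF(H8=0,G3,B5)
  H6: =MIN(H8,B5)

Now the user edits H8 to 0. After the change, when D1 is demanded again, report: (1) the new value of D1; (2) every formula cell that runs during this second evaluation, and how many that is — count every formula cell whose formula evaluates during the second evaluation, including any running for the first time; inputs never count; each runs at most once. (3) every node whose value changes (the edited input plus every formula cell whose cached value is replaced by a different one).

New value of D1: 8.
Formula cells that run: D1 — 1 in total.
Values that change: D1, H8.
Key observation: a condition flipped, so demand moved to the other branch — B5 is never re-examined.

First evaluation (everything demanded from the output):
  B5 = ABS(1) = 1
  D1 = IF(H8=0: H8=1 -> else branch B5) = 1

Propagation after the edit:
  B5: marked dirty but never re-examined — demand shifted away from it.
  D1: runs — H8 1->0; result 8.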